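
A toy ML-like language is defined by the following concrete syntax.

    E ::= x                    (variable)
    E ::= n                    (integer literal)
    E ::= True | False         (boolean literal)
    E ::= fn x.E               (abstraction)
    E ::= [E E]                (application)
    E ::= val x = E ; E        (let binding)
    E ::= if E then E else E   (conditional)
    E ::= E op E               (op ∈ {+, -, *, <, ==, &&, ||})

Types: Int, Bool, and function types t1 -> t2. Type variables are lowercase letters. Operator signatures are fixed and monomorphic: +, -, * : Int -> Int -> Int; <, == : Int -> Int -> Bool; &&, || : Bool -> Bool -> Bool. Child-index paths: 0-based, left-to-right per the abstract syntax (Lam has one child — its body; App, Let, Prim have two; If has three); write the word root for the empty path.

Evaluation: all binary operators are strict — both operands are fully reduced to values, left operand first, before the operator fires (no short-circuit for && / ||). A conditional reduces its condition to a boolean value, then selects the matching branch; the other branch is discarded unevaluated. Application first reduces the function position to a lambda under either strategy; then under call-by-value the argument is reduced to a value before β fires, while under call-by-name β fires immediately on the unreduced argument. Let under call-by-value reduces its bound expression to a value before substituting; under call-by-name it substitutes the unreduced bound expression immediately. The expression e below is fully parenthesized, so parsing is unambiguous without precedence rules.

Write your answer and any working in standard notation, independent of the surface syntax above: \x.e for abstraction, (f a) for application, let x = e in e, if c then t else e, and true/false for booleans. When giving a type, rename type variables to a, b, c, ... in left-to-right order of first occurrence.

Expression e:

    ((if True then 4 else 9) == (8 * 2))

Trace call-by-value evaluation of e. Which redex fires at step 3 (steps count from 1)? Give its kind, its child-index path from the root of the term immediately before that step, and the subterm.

Working:
step 0: ((if true then 4 else 9) == (8 * 2))
step 1: [if@0] (4 == (8 * 2))
step 2: [delta@1] (4 == 16)
step 3: [delta@root] false

Answer: delta at root : (4 == 16)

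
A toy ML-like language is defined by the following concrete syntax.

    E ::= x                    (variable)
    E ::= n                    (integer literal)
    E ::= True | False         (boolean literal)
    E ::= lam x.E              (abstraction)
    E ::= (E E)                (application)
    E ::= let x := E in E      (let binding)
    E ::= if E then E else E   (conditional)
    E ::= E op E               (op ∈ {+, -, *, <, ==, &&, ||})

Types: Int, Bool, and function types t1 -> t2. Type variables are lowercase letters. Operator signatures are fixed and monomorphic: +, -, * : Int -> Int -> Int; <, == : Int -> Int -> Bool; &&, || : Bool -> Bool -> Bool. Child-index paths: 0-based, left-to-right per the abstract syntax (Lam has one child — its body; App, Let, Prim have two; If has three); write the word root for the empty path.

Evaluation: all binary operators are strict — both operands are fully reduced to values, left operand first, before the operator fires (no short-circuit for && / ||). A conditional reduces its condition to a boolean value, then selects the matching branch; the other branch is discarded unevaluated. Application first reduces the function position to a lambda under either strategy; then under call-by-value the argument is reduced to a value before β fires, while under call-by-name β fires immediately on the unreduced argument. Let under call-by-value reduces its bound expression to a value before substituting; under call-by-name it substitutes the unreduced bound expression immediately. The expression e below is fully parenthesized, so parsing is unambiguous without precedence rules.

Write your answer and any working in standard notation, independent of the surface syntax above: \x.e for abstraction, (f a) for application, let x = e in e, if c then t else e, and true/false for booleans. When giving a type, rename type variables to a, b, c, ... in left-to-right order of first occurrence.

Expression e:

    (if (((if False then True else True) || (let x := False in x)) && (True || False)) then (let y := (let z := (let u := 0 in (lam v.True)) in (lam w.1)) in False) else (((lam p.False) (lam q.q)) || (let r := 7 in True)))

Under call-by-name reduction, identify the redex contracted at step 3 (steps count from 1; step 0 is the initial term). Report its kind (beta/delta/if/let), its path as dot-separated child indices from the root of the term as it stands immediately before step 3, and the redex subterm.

Answer: delta at 0.0 : (true || false)

Trace:
step 0: (if (((if false then true else true) || (let x = false in x)) && (true || false)) then (let y = (let z = (let u = 0 in (\v.true)) in (\w.1)) in false) else (((\p.false) (\q.q)) || (let r = 7 in true)))
step 1: [if@0.0.0] (if ((true || (let x = false in x)) && (true || false)) then (let y = (let z = (let u = 0 in (\v.true)) in (\w.1)) in false) else (((\p.false) (\q.q)) || (let r = 7 in true)))
step 2: [let@0.0.1] (if ((true || false) && (true || false)) then (let y = (let z = (let u = 0 in (\v.true)) in (\w.1)) in false) else (((\p.false) (\q.q)) || (let r = 7 in true)))
step 3: [delta@0.0] (if (true && (true || false)) then (let y = (let z = (let u = 0 in (\v.true)) in (\w.1)) in false) else (((\p.false) (\q.q)) || (let r = 7 in true)))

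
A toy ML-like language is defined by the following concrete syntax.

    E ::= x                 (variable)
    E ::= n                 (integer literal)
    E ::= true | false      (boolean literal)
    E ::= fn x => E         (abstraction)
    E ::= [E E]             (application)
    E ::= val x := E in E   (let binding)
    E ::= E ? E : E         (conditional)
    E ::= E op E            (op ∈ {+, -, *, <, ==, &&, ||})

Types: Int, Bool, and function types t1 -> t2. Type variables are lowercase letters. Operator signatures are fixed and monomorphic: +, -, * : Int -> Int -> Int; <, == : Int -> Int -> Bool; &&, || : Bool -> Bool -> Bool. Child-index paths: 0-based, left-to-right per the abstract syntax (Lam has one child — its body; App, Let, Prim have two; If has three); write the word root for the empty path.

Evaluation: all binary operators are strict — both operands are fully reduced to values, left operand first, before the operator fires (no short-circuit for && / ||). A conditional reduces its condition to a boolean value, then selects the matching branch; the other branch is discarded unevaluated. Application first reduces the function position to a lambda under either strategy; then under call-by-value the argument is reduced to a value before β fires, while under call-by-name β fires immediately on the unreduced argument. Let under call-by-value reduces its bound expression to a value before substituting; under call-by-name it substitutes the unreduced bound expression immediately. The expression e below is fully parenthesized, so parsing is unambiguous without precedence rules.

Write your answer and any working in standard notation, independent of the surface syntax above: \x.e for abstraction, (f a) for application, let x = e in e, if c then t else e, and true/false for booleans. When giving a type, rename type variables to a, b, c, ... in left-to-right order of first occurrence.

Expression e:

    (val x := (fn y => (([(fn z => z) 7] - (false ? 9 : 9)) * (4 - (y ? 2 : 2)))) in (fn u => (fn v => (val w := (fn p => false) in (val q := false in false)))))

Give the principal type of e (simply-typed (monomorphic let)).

Derivation:
z : b
\z._ : b -> b
  unify b -> b ~ Int -> c
  unify b ~ Int
  unify Int ~ c
_ _ : Int
  unify Int ~ Int
  unify Bool ~ Bool
  unify Int ~ Int
  unify Int ~ Int
  unify Int ~ Int
  unify Int ~ Int
y : a
  unify a ~ Bool
  unify Int ~ Int
  unify Int ~ Int
  unify Int ~ Int
\y._ : Bool -> Int
let x : Bool -> Int
\p._ : f -> Bool
let w : f -> Bool
let q : Bool
\v._ : e -> Bool
\u._ : d -> e -> Bool

Answer: a -> b -> Bool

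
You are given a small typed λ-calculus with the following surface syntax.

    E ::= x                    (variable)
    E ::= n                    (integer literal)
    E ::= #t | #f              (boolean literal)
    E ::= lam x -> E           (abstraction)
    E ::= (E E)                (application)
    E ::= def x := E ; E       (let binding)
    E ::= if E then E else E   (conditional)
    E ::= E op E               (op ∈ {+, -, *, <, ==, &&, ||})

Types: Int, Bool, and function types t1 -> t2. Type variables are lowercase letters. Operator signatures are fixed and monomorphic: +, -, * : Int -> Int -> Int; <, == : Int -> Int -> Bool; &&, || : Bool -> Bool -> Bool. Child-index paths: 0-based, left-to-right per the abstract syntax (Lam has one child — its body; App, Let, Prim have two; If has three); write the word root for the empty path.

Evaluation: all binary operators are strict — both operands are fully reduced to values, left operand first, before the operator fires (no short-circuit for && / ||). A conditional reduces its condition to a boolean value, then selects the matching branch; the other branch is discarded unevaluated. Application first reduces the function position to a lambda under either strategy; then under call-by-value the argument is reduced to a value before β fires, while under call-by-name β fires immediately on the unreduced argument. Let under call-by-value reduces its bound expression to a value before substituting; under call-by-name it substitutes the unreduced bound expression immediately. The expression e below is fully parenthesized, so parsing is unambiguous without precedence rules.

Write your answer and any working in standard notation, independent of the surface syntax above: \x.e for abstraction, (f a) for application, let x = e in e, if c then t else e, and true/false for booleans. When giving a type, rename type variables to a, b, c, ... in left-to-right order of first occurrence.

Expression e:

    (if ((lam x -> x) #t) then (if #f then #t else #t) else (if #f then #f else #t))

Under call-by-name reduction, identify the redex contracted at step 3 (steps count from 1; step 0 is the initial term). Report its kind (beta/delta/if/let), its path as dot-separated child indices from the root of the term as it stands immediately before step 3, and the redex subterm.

Answer: if at root : (if false then true else true)

Working:
step 0: (if ((\x.x) true) then (if false then true else true) else (if false then false else true))
step 1: [beta@0] (if true then (if false then true else true) else (if false then false else true))
step 2: [if@root] (if false then true else true)
step 3: [if@root] true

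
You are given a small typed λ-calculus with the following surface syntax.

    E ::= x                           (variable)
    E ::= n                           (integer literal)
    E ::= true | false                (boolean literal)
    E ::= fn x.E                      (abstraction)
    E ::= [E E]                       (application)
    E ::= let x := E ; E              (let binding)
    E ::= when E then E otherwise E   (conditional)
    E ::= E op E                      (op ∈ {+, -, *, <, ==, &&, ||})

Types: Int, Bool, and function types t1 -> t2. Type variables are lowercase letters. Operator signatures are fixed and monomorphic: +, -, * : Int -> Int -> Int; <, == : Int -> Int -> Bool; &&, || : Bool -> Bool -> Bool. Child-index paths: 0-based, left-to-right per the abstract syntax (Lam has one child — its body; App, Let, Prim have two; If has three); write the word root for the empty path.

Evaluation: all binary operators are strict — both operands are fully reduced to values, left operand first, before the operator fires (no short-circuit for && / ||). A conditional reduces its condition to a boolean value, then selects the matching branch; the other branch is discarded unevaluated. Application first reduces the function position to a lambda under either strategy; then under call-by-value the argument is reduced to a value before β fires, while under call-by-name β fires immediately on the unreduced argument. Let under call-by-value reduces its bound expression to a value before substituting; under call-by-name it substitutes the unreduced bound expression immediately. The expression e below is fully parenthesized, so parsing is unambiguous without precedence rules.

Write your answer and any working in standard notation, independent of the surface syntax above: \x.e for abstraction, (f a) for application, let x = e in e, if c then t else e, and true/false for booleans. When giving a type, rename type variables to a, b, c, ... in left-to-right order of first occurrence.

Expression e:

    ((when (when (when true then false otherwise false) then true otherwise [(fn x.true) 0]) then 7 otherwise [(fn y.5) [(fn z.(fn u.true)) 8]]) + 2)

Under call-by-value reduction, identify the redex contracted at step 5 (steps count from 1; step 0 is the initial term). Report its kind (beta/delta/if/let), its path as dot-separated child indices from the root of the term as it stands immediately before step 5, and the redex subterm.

Answer: delta at root : (7 + 2)

Working:
step 0: ((if (if (if true then false else false) then true else ((\x.true) 0)) then 7 else ((\y.5) ((\z.(\u.true)) 8))) + 2)
step 1: [if@0.0.0] ((if (if false then true else ((\x.true) 0)) then 7 else ((\y.5) ((\z.(\u.true)) 8))) + 2)
step 2: [if@0.0] ((if ((\x.true) 0) then 7 else ((\y.5) ((\z.(\u.true)) 8))) + 2)
step 3: [beta@0.0] ((if true then 7 else ((\y.5) ((\z.(\u.true)) 8))) + 2)
step 4: [if@0] (7 + 2)
step 5: [delta@root] 9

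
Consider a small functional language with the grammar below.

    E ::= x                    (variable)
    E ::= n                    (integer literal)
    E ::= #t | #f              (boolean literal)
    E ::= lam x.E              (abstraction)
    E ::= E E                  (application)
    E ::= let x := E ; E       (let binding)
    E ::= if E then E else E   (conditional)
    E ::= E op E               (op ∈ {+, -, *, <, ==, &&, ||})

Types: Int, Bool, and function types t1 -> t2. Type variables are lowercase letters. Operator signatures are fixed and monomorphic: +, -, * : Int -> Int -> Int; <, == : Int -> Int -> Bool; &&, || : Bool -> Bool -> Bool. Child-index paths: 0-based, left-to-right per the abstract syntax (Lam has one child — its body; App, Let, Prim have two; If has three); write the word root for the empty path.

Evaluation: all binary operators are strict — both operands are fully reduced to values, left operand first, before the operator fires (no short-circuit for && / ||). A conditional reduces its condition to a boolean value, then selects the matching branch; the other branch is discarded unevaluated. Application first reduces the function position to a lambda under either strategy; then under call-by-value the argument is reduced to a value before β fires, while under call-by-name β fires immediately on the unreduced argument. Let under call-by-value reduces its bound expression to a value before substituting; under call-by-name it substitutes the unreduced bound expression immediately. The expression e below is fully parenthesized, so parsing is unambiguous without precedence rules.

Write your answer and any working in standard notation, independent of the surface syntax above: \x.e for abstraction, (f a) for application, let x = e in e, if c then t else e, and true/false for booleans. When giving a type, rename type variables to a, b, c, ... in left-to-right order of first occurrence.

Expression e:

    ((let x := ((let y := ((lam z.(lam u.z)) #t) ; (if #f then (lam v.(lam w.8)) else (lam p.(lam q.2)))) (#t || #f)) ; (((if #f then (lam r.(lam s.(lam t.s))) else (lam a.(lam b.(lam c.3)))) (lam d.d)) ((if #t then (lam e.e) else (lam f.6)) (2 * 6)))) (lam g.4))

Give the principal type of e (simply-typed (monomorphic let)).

Answer: Int

Trace:
z : a
\u._ : b -> a
\z._ : a -> b -> a
  unify a -> b -> a ~ Bool -> c
  unify a ~ Bool
  unify b -> Bool ~ c
_ _ : b -> Bool
let y : b -> Bool
  unify Bool ~ Bool
\w._ : e -> Int
\v._ : d -> e -> Int
\q._ : g -> Int
\p._ : f -> g -> Int
  unify d -> e -> Int ~ f -> g -> Int
  unify d ~ f
  unify e -> Int ~ g -> Int
  unify e ~ g
  unify Int ~ Int
  unify Bool ~ Bool
  unify Bool ~ Bool
  unify f -> g -> Int ~ Bool -> h
  unify f ~ Bool
  unify g -> Int ~ h
_ _ : g -> Int
let x : g -> Int
  unify Bool ~ Bool
s : j
\t._ : k -> j
\s._ : j -> k -> j
\r._ : i -> j -> k -> j
\c._ : n -> Int
\b._ : m -> n -> Int
\a._ : l -> m -> n -> Int
  unify i -> j -> k -> j ~ l -> m -> n -> Int
  unify i ~ l
  unify j -> k -> j ~ m -> n -> Int
  unify j ~ m
  unify k -> m ~ n -> Int
  unify k ~ n
  unify m ~ Int
d : o
\d._ : o -> o
  unify l -> Int -> n -> Int ~ (o -> o) -> p
  unify l ~ o -> o
  unify Int -> n -> Int ~ p
_ _ : Int -> n -> Int
  unify Bool ~ Bool
e : q
\e._ : q -> q
\f._ : r -> Int
  unify q -> q ~ r -> Int
  unify q ~ r
  unify r ~ Int
  unify Int ~ Int
  unify Int ~ Int
  unify Int -> Int ~ Int -> s
  unify Int ~ Int
  unify Int ~ s
_ _ : Int
  unify Int -> n -> Int ~ Int -> t
  unify Int ~ Int
  unify n -> Int ~ t
_ _ : n -> Int
\g._ : u -> Int
  unify n -> Int ~ (u -> Int) -> v
  unify n ~ u -> Int
  unify Int ~ v
_ _ : Int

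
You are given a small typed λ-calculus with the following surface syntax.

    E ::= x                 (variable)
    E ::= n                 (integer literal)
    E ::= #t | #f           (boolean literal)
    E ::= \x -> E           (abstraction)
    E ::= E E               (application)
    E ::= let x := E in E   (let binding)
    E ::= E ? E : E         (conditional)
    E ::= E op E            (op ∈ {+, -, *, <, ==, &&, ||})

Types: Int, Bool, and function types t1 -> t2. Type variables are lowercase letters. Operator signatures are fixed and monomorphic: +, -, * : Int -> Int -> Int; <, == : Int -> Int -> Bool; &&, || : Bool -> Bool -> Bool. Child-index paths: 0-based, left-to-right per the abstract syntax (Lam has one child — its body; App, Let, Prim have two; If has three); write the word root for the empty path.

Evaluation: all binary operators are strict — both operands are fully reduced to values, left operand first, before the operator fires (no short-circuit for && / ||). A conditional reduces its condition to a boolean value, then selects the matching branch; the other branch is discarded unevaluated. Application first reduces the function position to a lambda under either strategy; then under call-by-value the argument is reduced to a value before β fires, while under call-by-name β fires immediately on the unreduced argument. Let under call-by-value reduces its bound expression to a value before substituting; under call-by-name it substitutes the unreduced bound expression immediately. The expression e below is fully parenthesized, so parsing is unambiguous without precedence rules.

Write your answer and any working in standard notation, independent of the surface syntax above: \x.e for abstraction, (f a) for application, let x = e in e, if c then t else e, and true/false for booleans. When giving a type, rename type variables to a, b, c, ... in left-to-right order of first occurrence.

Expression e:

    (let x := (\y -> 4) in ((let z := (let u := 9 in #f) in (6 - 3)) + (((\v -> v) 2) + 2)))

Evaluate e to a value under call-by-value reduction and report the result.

Answer: 7

Working:
step 0: (let x = (\y.4) in ((let z = (let u = 9 in false) in (6 - 3)) + (((\v.v) 2) + 2)))
step 1: [let@root] ((let z = (let u = 9 in false) in (6 - 3)) + (((\v.v) 2) + 2))
step 2: [let@0.0] ((let z = false in (6 - 3)) + (((\v.v) 2) + 2))
step 3: [let@0] ((6 - 3) + (((\v.v) 2) + 2))
step 4: [delta@0] (3 + (((\v.v) 2) + 2))
step 5: [beta@1.0] (3 + (2 + 2))
step 6: [delta@1] (3 + 4)
step 7: [delta@root] 7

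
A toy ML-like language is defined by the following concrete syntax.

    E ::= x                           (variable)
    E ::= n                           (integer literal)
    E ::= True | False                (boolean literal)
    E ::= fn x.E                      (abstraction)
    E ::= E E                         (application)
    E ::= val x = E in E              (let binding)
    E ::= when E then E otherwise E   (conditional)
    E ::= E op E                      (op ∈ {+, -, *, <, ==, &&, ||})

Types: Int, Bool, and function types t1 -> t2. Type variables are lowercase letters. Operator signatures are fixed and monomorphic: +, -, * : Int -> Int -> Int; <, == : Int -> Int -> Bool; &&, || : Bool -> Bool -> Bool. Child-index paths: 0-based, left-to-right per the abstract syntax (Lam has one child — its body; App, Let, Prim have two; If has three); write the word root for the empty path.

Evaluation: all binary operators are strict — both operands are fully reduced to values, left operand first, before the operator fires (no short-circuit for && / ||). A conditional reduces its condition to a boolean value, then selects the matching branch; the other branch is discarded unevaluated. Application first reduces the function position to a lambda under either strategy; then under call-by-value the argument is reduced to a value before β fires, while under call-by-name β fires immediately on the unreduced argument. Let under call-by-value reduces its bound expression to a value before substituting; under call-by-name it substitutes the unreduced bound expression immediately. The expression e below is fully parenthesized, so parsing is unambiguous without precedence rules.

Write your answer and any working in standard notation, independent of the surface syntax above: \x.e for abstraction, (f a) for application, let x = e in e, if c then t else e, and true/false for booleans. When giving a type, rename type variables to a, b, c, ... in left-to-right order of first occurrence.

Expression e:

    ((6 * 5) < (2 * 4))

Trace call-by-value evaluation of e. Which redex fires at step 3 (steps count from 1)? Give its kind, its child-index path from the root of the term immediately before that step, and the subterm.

Answer: delta at root : (30 < 8)

Derivation:
step 0: ((6 * 5) < (2 * 4))
step 1: [delta@0] (30 < (2 * 4))
step 2: [delta@1] (30 < 8)
step 3: [delta@root] false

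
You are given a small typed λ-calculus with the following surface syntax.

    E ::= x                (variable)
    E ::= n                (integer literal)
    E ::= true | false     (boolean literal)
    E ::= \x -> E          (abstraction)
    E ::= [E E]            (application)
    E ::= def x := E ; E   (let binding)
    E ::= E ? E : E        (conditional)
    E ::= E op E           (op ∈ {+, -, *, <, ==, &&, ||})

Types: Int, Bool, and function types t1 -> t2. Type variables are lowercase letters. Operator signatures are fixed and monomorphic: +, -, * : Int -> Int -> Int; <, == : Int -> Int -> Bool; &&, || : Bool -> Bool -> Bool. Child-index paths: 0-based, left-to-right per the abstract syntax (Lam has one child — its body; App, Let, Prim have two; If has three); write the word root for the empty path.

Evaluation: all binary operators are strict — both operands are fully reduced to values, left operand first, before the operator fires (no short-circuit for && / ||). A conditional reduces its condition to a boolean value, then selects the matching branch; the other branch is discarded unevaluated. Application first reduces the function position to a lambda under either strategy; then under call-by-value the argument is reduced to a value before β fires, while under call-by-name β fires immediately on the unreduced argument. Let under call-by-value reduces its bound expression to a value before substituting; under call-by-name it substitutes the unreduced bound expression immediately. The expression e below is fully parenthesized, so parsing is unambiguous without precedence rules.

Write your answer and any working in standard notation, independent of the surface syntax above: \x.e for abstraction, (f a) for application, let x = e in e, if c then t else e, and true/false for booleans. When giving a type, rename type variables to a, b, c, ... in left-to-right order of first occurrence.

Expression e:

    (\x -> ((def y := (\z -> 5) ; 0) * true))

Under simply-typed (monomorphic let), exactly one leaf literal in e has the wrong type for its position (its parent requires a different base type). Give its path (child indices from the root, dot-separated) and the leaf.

Working:
\z._ : b -> Int
let y : b -> Int
  unify Int ~ Int
  unify Bool ~ Int
  FAIL: mismatch Bool ~ Int

Answer: 0.1 : true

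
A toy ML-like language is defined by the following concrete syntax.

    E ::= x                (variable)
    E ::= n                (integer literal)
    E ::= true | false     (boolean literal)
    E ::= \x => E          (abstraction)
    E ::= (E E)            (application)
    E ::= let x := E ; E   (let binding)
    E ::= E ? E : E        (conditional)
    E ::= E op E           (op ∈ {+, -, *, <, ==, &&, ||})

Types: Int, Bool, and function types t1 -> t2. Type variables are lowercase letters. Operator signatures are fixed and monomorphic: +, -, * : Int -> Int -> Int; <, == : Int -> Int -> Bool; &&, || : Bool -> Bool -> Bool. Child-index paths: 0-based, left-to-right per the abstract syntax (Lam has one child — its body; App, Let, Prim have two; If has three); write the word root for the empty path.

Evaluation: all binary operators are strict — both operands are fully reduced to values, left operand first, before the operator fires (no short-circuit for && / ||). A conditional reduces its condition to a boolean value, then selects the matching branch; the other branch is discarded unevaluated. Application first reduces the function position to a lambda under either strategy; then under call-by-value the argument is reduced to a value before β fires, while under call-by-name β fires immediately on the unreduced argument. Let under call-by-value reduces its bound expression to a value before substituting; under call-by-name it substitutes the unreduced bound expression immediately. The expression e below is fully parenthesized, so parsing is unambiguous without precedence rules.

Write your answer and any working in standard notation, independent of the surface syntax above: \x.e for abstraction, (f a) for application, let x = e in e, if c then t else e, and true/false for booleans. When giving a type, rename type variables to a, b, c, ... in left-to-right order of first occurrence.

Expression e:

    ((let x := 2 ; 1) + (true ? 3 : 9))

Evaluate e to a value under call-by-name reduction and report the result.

Answer: 4

Derivation:
step 0: ((let x = 2 in 1) + (if true then 3 else 9))
step 1: [let@0] (1 + (if true then 3 else 9))
step 2: [if@1] (1 + 3)
step 3: [delta@root] 4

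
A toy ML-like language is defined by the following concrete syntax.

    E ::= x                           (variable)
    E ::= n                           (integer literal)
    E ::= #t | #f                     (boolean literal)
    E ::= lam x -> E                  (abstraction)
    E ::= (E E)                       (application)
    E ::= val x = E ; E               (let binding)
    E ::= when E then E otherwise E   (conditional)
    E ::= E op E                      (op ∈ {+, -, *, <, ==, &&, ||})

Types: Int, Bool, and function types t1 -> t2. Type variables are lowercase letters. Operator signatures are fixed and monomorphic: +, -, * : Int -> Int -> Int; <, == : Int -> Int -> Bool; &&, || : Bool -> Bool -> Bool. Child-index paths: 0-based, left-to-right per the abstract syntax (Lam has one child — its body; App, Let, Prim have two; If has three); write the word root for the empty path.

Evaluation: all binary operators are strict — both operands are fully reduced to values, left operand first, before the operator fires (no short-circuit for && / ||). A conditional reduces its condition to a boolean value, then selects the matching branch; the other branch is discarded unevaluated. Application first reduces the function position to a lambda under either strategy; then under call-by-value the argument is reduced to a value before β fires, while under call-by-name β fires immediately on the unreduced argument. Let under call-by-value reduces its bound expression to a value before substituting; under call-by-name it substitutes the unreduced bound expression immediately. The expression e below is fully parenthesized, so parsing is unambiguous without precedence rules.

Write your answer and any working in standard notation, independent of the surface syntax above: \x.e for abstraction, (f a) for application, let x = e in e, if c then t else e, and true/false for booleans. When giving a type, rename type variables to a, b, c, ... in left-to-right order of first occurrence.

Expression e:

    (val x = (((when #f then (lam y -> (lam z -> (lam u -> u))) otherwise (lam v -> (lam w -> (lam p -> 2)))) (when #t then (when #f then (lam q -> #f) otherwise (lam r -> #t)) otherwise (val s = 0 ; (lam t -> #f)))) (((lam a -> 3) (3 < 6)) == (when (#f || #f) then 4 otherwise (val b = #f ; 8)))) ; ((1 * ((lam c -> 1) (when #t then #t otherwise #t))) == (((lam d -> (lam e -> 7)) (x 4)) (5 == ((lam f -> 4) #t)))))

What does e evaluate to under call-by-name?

Trace:
step 0: (let x = (((if false then (\y.(\z.(\u.u))) else (\v.(\w.(\p.2)))) (if true then (if false then (\q.false) else (\r.true)) else (let s = 0 in (\t.false)))) (((\a.3) (3 < 6)) == (if (false || false) then 4 else (let b = false in 8)))) in ((1 * ((\c.1) (if true then true else true))) == (((\d.(\e.7)) (x 4)) (5 == ((\f.4) true)))))
step 1: [let@root] ((1 * ((\c.1) (if true then true else true))) == (((\d.(\e.7)) ((((if false then (\y.(\z.(\u.u))) else (\v.(\w.(\p.2)))) (if true then (if false then (\q.false) else (\r.true)) else (let s = 0 in (\t.false)))) (((\a.3) (3 < 6)) == (if (false || false) then 4 else (let b = false in 8)))) 4)) (5 == ((\f.4) true))))
step 2: [beta@0.1] ((1 * 1) == (((\d.(\e.7)) ((((if false then (\y.(\z.(\u.u))) else (\v.(\w.(\p.2)))) (if true then (if false then (\q.false) else (\r.true)) else (let s = 0 in (\t.false)))) (((\a.3) (3 < 6)) == (if (false || false) then 4 else (let b = false in 8)))) 4)) (5 == ((\f.4) true))))
step 3: [delta@0] (1 == (((\d.(\e.7)) ((((if false then (\y.(\z.(\u.u))) else (\v.(\w.(\p.2)))) (if true then (if false then (\q.false) else (\r.true)) else (let s = 0 in (\t.false)))) (((\a.3) (3 < 6)) == (if (false || false) then 4 else (let b = false in 8)))) 4)) (5 == ((\f.4) true))))
step 4: [beta@1.0] (1 == ((\e.7) (5 == ((\f.4) true))))
step 5: [beta@1] (1 == 7)
step 6: [delta@root] false

Answer: false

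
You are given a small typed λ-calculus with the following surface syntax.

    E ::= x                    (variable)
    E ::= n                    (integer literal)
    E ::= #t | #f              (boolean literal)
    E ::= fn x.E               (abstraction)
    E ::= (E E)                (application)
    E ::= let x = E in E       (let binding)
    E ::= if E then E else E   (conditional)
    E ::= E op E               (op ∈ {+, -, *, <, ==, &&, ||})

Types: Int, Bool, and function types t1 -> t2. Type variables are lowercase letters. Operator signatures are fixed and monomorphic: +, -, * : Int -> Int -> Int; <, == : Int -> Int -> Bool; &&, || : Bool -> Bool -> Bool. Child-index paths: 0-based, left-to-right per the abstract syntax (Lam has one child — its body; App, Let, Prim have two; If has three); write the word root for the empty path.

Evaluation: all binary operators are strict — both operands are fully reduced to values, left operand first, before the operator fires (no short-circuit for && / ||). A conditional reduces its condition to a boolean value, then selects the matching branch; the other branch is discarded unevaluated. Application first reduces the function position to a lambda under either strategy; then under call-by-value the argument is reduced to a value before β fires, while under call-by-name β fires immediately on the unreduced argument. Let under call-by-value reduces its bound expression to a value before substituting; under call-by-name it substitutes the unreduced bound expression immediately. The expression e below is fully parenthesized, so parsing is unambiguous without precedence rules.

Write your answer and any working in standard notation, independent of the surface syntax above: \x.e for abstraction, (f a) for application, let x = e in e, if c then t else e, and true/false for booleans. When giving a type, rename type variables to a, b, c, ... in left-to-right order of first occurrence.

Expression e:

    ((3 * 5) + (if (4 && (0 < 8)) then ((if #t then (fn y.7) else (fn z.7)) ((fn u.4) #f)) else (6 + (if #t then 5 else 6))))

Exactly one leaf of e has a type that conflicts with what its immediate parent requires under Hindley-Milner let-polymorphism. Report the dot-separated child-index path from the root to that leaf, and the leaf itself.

Answer: 1.0.0 : 4

Trace:
  unify Int ~ Int
  unify Int ~ Int
  unify Int ~ Int
  unify Int ~ Bool
  FAIL: mismatch Int ~ Bool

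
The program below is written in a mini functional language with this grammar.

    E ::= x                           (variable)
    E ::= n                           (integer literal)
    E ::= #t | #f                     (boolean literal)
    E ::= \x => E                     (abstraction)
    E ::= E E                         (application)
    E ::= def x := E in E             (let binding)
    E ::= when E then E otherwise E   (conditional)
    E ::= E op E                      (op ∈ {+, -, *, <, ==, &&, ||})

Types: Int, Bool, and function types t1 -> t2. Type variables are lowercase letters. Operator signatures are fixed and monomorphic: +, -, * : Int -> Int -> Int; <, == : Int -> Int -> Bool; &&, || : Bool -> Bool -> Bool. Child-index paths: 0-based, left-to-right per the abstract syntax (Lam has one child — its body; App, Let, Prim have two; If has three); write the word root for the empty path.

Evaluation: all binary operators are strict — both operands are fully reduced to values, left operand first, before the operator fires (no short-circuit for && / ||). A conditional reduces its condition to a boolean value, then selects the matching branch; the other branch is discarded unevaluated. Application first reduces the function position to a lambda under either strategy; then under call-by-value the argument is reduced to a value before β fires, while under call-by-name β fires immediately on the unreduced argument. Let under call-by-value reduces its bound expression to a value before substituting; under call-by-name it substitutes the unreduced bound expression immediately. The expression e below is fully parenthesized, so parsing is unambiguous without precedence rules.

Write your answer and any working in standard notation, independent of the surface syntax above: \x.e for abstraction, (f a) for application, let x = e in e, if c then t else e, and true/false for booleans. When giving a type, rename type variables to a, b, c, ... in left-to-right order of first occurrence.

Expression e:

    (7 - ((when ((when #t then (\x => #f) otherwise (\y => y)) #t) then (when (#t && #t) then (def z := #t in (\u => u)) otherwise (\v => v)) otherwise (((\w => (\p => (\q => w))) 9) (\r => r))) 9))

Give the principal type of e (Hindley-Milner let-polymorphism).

Derivation:
  unify Int ~ Int
  unify Bool ~ Bool
\x._ : a -> Bool
y : b
\y._ : b -> b
  unify a -> Bool ~ b -> b
  unify a ~ b
  unify Bool ~ b
  unify Bool -> Bool ~ Bool -> c
  unify Bool ~ Bool
  unify Bool ~ c
_ _ : Bool
  unify Bool ~ Bool
  unify Bool ~ Bool
  unify Bool ~ Bool
  unify Bool ~ Bool
let z : Bool
u : d
\u._ : d -> d
v : e
\v._ : e -> e
  unify d -> d ~ e -> e
  unify d ~ e
  unify e ~ e
w : f
\q._ : h -> f
\p._ : g -> h -> f
\w._ : f -> g -> h -> f
  unify f -> g -> h -> f ~ Int -> i
  unify f ~ Int
  unify g -> h -> Int ~ i
_ _ : g -> h -> Int
r : j
\r._ : j -> j
  unify g -> h -> Int ~ (j -> j) -> k
  unify g ~ j -> j
  unify h -> Int ~ k
_ _ : h -> Int
  unify e -> e ~ h -> Int
  unify e ~ h
  unify h ~ Int
  unify Int -> Int ~ Int -> l
  unify Int ~ Int
  unify Int ~ l
_ _ : Int
  unify Int ~ Int

Answer: Int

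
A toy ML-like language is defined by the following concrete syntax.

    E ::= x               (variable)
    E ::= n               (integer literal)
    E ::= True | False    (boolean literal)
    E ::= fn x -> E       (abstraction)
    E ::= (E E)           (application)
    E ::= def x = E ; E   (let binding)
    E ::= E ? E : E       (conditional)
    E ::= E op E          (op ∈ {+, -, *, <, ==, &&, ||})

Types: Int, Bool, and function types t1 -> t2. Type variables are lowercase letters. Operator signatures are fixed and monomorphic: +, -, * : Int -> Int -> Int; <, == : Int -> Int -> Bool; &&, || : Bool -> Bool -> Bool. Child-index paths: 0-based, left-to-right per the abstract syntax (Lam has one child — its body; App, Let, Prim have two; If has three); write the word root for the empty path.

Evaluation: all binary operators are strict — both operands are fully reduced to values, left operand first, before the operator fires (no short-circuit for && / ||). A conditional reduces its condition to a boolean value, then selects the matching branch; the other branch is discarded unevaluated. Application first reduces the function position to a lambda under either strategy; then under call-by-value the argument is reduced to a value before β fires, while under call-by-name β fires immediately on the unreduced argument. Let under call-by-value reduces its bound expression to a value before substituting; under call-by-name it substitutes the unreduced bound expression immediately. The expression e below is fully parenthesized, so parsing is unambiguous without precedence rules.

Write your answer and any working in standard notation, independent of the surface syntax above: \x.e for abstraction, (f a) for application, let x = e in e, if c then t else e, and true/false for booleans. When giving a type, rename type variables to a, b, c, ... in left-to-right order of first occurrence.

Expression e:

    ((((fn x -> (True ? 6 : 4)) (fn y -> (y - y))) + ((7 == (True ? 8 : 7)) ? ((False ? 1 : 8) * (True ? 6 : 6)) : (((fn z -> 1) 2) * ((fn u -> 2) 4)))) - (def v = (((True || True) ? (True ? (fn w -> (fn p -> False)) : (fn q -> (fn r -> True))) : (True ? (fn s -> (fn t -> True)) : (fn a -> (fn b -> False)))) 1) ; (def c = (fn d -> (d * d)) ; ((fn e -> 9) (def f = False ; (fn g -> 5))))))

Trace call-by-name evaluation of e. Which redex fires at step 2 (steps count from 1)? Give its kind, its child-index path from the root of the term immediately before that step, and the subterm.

Answer: if at 0.0 : (if true then 6 else 4)

Trace:
step 0: ((((\x.(if true then 6 else 4)) (\y.(y - y))) + (if (7 == (if true then 8 else 7)) then ((if false then 1 else 8) * (if true then 6 else 6)) else (((\z.1) 2) * ((\u.2) 4)))) - (let v = ((if (true || true) then (if true then (\w.(\p.false)) else (\q.(\r.true))) else (if true then (\s.(\t.true)) else (\a.(\b.false)))) 1) in (let c = (\d.(d * d)) in ((\e.9) (let f = false in (\g.5))))))
step 1: [beta@0.0] (((if true then 6 else 4) + (if (7 == (if true then 8 else 7)) then ((if false then 1 else 8) * (if true then 6 else 6)) else (((\z.1) 2) * ((\u.2) 4)))) - (let v = ((if (true || true) then (if true then (\w.(\p.false)) else (\q.(\r.true))) else (if true then (\s.(\t.true)) else (\a.(\b.false)))) 1) in (let c = (\d.(d * d)) in ((\e.9) (let f = false in (\g.5))))))
step 2: [if@0.0] ((6 + (if (7 == (if true then 8 else 7)) then ((if false then 1 else 8) * (if true then 6 else 6)) else (((\z.1) 2) * ((\u.2) 4)))) - (let v = ((if (true || true) then (if true then (\w.(\p.false)) else (\q.(\r.true))) else (if true then (\s.(\t.true)) else (\a.(\b.false)))) 1) in (let c = (\d.(d * d)) in ((\e.9) (let f = false in (\g.5))))))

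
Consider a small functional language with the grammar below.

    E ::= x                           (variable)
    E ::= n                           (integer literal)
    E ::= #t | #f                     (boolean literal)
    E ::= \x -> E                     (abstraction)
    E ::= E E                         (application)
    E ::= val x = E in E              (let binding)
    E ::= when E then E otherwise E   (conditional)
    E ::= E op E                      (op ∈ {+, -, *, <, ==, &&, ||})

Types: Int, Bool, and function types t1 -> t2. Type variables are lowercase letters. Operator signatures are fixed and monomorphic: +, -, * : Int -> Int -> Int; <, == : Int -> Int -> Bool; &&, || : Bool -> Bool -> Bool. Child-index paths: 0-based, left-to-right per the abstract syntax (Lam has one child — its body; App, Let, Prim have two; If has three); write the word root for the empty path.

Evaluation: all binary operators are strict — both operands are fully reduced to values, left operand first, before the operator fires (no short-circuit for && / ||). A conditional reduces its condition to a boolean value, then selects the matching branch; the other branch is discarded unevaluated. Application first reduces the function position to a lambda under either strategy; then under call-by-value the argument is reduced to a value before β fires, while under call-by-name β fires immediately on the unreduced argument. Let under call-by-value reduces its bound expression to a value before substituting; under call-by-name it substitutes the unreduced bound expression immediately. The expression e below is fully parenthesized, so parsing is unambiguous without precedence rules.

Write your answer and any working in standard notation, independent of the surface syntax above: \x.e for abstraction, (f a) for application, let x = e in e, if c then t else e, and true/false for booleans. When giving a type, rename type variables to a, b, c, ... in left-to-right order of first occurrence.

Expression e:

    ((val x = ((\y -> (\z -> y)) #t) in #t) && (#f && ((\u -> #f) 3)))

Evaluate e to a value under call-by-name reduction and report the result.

Answer: false

Working:
step 0: ((let x = ((\y.(\z.y)) true) in true) && (false && ((\u.false) 3)))
step 1: [let@0] (true && (false && ((\u.false) 3)))
step 2: [beta@1.1] (true && (false && false))
step 3: [delta@1] (true && false)
step 4: [delta@root] false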